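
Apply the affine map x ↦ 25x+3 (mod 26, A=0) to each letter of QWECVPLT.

NHZBIOSK

Q(16): 25·16+3=403≡13 → N
W(22): 25·22+3=553≡7 → H
E(4): 25·4+3=103≡25 → Z
C(2): 25·2+3=53≡1 → B
V(21): 25·21+3=528≡8 → I
P(15): 25·15+3=378≡14 → O
L(11): 25·11+3=278≡18 → S
T(19): 25·19+3=478≡10 → K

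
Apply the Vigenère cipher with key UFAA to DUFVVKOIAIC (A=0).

XZFVPPOIUNC

Repeat the key across the message: UFAAUFAAUFA
D(3)+U(20): 23 → X
U(20)+F(5): 25 → Z
F(5)+A(0): 5 → F
V(21)+A(0): 21 → V
V(21)+U(20): 41≡15 → P
K(10)+F(5): 15 → P
O(14)+A(0): 14 → O
I(8)+A(0): 8 → I
A(0)+U(20): 20 → U
I(8)+F(5): 13 → N
C(2)+A(0): 2 → C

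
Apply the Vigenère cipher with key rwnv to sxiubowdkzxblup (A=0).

jtvpskjybvkwcqc

Repeat the key across the message: rwnvrwnvrwnvrwn
s(18)+r(17): 35≡9 → j
x(23)+w(22): 45≡19 → t
i(8)+n(13): 21 → v
u(20)+v(21): 41≡15 → p
b(1)+r(17): 18 → s
o(14)+w(22): 36≡10 → k
w(22)+n(13): 35≡9 → j
d(3)+v(21): 24 → y
k(10)+r(17): 27≡1 → b
z(25)+w(22): 47≡21 → v
x(23)+n(13): 36≡10 → k
b(1)+v(21): 22 → w
l(11)+r(17): 28≡2 → c
u(20)+w(22): 42≡16 → q
p(15)+n(13): 28≡2 → c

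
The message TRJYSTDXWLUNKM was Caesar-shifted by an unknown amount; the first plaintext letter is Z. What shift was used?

From the crib: T(19)−Z(25)=-6≡20, so the shift is 20.

20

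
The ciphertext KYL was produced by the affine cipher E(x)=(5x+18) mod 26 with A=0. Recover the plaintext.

OWJ

The inverse of 5 mod 26 is 21, since 5·21=105≡1. Apply D(y)=21·(y−18) mod 26:
K(10): 21·(10−18)=-168≡14 → O
Y(24): 21·(24−18)=126≡22 → W
L(11): 21·(11−18)=-147≡9 → J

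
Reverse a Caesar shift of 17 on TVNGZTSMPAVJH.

CEWPICBVYJESQ

T(19): 19−17=2 → C
V(21): 21−17=4 → E
N(13): 13−17=-4≡22 → W
G(6): 6−17=-11≡15 → P
Z(25): 25−17=8 → I
T(19): 19−17=2 → C
S(18): 18−17=1 → B
M(12): 12−17=-5≡21 → V
P(15): 15−17=-2≡24 → Y
A(0): 0−17=-17≡9 → J
V(21): 21−17=4 → E
J(9): 9−17=-8≡18 → S
H(7): 7−17=-10≡16 → Q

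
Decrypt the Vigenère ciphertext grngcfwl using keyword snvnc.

oestanjq

Repeat the key across the ciphertext: snvncsnv
g(6)−s(18): -12≡14 → o
r(17)−n(13): 4 → e
n(13)−v(21): -8≡18 → s
g(6)−n(13): -7≡19 → t
c(2)−c(2): 0 → a
f(5)−s(18): -13≡13 → n
w(22)−n(13): 9 → j
l(11)−v(21): -10≡16 → q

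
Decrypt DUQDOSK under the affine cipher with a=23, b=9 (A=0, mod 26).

CFPCHXR

The inverse of 23 mod 26 is 17, since 23·17=391≡1. Apply D(y)=17·(y−9) mod 26:
D(3): 17·(3−9)=-102≡2 → C
U(20): 17·(20−9)=187≡5 → F
Q(16): 17·(16−9)=119≡15 → P
D(3): 17·(3−9)=-102≡2 → C
O(14): 17·(14−9)=85≡7 → H
S(18): 17·(18−9)=153≡23 → X
K(10): 17·(10−9)=17 → R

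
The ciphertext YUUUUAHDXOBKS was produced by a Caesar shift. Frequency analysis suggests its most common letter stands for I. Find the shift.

12

The most frequent ciphertext letter is U (appears 4 times).
U is position 20; I is position 8.
Shift = 12.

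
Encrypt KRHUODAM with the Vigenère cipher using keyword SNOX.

CEVRGQOJ

Repeat the key across the message: SNOXSNOX
K(10)+S(18): 28≡2 → C
R(17)+N(13): 30≡4 → E
H(7)+O(14): 21 → V
U(20)+X(23): 43≡17 → R
O(14)+S(18): 32≡6 → G
D(3)+N(13): 16 → Q
A(0)+O(14): 14 → O
M(12)+X(23): 35≡9 → J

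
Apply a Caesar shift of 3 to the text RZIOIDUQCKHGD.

R(17): 17+3=20 → U
Z(25): 25+3=28≡2 → C
I(8): 8+3=11 → L
O(14): 14+3=17 → R
I(8): 8+3=11 → L
D(3): 3+3=6 → G
U(20): 20+3=23 → X
Q(16): 16+3=19 → T
C(2): 2+3=5 → F
K(10): 10+3=13 → N
H(7): 7+3=10 → K
G(6): 6+3=9 → J
D(3): 3+3=6 → G

UCLRLGXTFNKJG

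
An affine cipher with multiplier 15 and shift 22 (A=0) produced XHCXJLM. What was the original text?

HZQHNBI

The inverse of 15 mod 26 is 7, since 15·7=105≡1. Apply D(y)=7·(y−22) mod 26:
X(23): 7·(23−22)=7 → H
H(7): 7·(7−22)=-105≡25 → Z
C(2): 7·(2−22)=-140≡16 → Q
X(23): 7·(23−22)=7 → H
J(9): 7·(9−22)=-91≡13 → N
L(11): 7·(11−22)=-77≡1 → B
M(12): 7·(12−22)=-70≡8 → I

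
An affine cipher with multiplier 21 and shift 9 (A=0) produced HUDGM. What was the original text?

QDWLP

The inverse of 21 mod 26 is 5, since 21·5=105≡1. Apply D(y)=5·(y−9) mod 26:
H(7): 5·(7−9)=-10≡16 → Q
U(20): 5·(20−9)=55≡3 → D
D(3): 5·(3−9)=-30≡22 → W
G(6): 5·(6−9)=-15≡11 → L
M(12): 5·(12−9)=15 → P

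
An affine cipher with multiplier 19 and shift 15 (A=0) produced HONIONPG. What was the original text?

The inverse of 19 mod 26 is 11, since 19·11=209≡1. Apply D(y)=11·(y−15) mod 26:
H(7): 11·(7−15)=-88≡16 → Q
O(14): 11·(14−15)=-11≡15 → P
N(13): 11·(13−15)=-22≡4 → E
I(8): 11·(8−15)=-77≡1 → B
O(14): 11·(14−15)=-11≡15 → P
N(13): 11·(13−15)=-22≡4 → E
P(15): 11·(15−15)=0 → A
G(6): 11·(6−15)=-99≡5 → F

QPEBPEAF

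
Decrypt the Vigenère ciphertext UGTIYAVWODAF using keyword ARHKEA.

Repeat the key across the ciphertext: ARHKEAARHKEA
U(20)−A(0): 20 → U
G(6)−R(17): -11≡15 → P
T(19)−H(7): 12 → M
I(8)−K(10): -2≡24 → Y
Y(24)−E(4): 20 → U
A(0)−A(0): 0 → A
V(21)−A(0): 21 → V
W(22)−R(17): 5 → F
O(14)−H(7): 7 → H
D(3)−K(10): -7≡19 → T
A(0)−E(4): -4≡22 → W
F(5)−A(0): 5 → F

UPMYUAVFHTWF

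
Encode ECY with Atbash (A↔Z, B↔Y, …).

VXB

E(4) → V(21)
C(2) → X(23)
Y(24) → B(1)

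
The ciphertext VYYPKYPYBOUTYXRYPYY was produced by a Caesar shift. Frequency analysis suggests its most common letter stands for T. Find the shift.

The most frequent ciphertext letter is Y (appears 8 times).
Y is position 24; T is position 19.
Shift = 5.

5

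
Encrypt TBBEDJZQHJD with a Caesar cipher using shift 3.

T(19): 19+3=22 → W
B(1): 1+3=4 → E
B(1): 1+3=4 → E
E(4): 4+3=7 → H
D(3): 3+3=6 → G
J(9): 9+3=12 → M
Z(25): 25+3=28≡2 → C
Q(16): 16+3=19 → T
H(7): 7+3=10 → K
J(9): 9+3=12 → M
D(3): 3+3=6 → G

WEEHGMCTKMG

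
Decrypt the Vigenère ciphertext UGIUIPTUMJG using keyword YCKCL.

Repeat the key across the ciphertext: YCKCLYCKCLY
U(20)−Y(24): -4≡22 → W
G(6)−C(2): 4 → E
I(8)−K(10): -2≡24 → Y
U(20)−C(2): 18 → S
I(8)−L(11): -3≡23 → X
P(15)−Y(24): -9≡17 → R
T(19)−C(2): 17 → R
U(20)−K(10): 10 → K
M(12)−C(2): 10 → K
J(9)−L(11): -2≡24 → Y
G(6)−Y(24): -18≡8 → I

WEYSXRRKKYI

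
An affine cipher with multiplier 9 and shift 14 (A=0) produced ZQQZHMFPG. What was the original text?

HGGHFUZDC

The inverse of 9 mod 26 is 3, since 9·3=27≡1. Apply D(y)=3·(y−14) mod 26:
Z(25): 3·(25−14)=33≡7 → H
Q(16): 3·(16−14)=6 → G
Q(16): 3·(16−14)=6 → G
Z(25): 3·(25−14)=33≡7 → H
H(7): 3·(7−14)=-21≡5 → F
M(12): 3·(12−14)=-6≡20 → U
F(5): 3·(5−14)=-27≡25 → Z
P(15): 3·(15−14)=3 → D
G(6): 3·(6−14)=-24≡2 → C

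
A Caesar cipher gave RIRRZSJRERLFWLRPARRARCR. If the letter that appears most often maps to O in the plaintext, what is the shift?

The most frequent ciphertext letter is R (appears 10 times).
R is position 17; O is position 14.
Shift = 3.

3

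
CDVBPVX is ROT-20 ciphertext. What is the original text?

C(2): 2−20=-18≡8 → I
D(3): 3−20=-17≡9 → J
V(21): 21−20=1 → B
B(1): 1−20=-19≡7 → H
P(15): 15−20=-5≡21 → V
V(21): 21−20=1 → B
X(23): 23−20=3 → D

IJBHVBD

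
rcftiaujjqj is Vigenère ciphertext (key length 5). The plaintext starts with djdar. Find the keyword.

Subtract each crib letter from the matching ciphertext letter (mod 26):
r(17)−d(3)=14 → o
c(2)−j(9)=-7≡19 → t
f(5)−d(3)=2 → c
t(19)−a(0)=19 → t
i(8)−r(17)=-9≡17 → r

otctr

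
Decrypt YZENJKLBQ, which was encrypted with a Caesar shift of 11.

Y(24): 24−11=13 → N
Z(25): 25−11=14 → O
E(4): 4−11=-7≡19 → T
N(13): 13−11=2 → C
J(9): 9−11=-2≡24 → Y
K(10): 10−11=-1≡25 → Z
L(11): 11−11=0 → A
B(1): 1−11=-10≡16 → Q
Q(16): 16−11=5 → F

NOTCYZAQF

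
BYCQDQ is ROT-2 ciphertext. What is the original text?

ZWAOBO

B(1): 1−2=-1≡25 → Z
Y(24): 24−2=22 → W
C(2): 2−2=0 → A
Q(16): 16−2=14 → O
D(3): 3−2=1 → B
Q(16): 16−2=14 → O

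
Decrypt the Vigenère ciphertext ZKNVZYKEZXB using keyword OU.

Repeat the key across the ciphertext: OUOUOUOUOUO
Z(25)−O(14): 11 → L
K(10)−U(20): -10≡16 → Q
N(13)−O(14): -1≡25 → Z
V(21)−U(20): 1 → B
Z(25)−O(14): 11 → L
Y(24)−U(20): 4 → E
K(10)−O(14): -4≡22 → W
E(4)−U(20): -16≡10 → K
Z(25)−O(14): 11 → L
X(23)−U(20): 3 → D
B(1)−O(14): -13≡13 → N

LQZBLEWKLDN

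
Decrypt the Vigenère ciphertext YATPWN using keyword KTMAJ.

OHHPND

Repeat the key across the ciphertext: KTMAJK
Y(24)−K(10): 14 → O
A(0)−T(19): -19≡7 → H
T(19)−M(12): 7 → H
P(15)−A(0): 15 → P
W(22)−J(9): 13 → N
N(13)−K(10): 3 → D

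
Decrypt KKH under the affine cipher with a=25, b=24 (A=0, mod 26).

The inverse of 25 mod 26 is 25, since 25·25=625≡1. Apply D(y)=25·(y−24) mod 26:
K(10): 25·(10−24)=-350≡14 → O
K(10): 25·(10−24)=-350≡14 → O
H(7): 25·(7−24)=-425≡17 → R

OOR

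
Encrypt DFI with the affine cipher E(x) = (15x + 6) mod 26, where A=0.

ZDW

D(3): 15·3+6=51≡25 → Z
F(5): 15·5+6=81≡3 → D
I(8): 15·8+6=126≡22 → W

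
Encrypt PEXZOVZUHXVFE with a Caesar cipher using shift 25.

P(15): 15+25=40≡14 → O
E(4): 4+25=29≡3 → D
X(23): 23+25=48≡22 → W
Z(25): 25+25=50≡24 → Y
O(14): 14+25=39≡13 → N
V(21): 21+25=46≡20 → U
Z(25): 25+25=50≡24 → Y
U(20): 20+25=45≡19 → T
H(7): 7+25=32≡6 → G
X(23): 23+25=48≡22 → W
V(21): 21+25=46≡20 → U
F(5): 5+25=30≡4 → E
E(4): 4+25=29≡3 → D

ODWYNUYTGWUED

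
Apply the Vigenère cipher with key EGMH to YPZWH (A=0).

Repeat the key across the message: EGMHE
Y(24)+E(4): 28≡2 → C
P(15)+G(6): 21 → V
Z(25)+M(12): 37≡11 → L
W(22)+H(7): 29≡3 → D
H(7)+E(4): 11 → L

CVLDL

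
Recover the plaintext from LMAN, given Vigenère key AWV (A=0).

LQFN

Repeat the key across the ciphertext: AWVA
L(11)−A(0): 11 → L
M(12)−W(22): -10≡16 → Q
A(0)−V(21): -21≡5 → F
N(13)−A(0): 13 → N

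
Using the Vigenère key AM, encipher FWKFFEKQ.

Repeat the key across the message: AMAMAMAM
F(5)+A(0): 5 → F
W(22)+M(12): 34≡8 → I
K(10)+A(0): 10 → K
F(5)+M(12): 17 → R
F(5)+A(0): 5 → F
E(4)+M(12): 16 → Q
K(10)+A(0): 10 → K
Q(16)+M(12): 28≡2 → C

FIKRFQKC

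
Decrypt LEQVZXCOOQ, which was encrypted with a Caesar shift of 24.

L(11): 11−24=-13≡13 → N
E(4): 4−24=-20≡6 → G
Q(16): 16−24=-8≡18 → S
V(21): 21−24=-3≡23 → X
Z(25): 25−24=1 → B
X(23): 23−24=-1≡25 → Z
C(2): 2−24=-22≡4 → E
O(14): 14−24=-10≡16 → Q
O(14): 14−24=-10≡16 → Q
Q(16): 16−24=-8≡18 → S

NGSXBZEQQS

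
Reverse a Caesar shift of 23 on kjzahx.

nmcdka

k(10): 10−23=-13≡13 → n
j(9): 9−23=-14≡12 → m
z(25): 25−23=2 → c
a(0): 0−23=-23≡3 → d
h(7): 7−23=-16≡10 → k
x(23): 23−23=0 → a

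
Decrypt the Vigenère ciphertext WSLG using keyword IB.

ORDF

Repeat the key across the ciphertext: IBIB
W(22)−I(8): 14 → O
S(18)−B(1): 17 → R
L(11)−I(8): 3 → D
G(6)−B(1): 5 → F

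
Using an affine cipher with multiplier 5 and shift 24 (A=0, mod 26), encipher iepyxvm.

i(8): 5·8+24=64≡12 → m
e(4): 5·4+24=44≡18 → s
p(15): 5·15+24=99≡21 → v
y(24): 5·24+24=144≡14 → o
x(23): 5·23+24=139≡9 → j
v(21): 5·21+24=129≡25 → z
m(12): 5·12+24=84≡6 → g

msvojzg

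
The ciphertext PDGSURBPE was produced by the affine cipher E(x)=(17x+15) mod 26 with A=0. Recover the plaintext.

The inverse of 17 mod 26 is 23, since 17·23=391≡1. Apply D(y)=23·(y−15) mod 26:
P(15): 23·(15−15)=0 → A
D(3): 23·(3−15)=-276≡10 → K
G(6): 23·(6−15)=-207≡1 → B
S(18): 23·(18−15)=69≡17 → R
U(20): 23·(20−15)=115≡11 → L
R(17): 23·(17−15)=46≡20 → U
B(1): 23·(1−15)=-322≡16 → Q
P(15): 23·(15−15)=0 → A
E(4): 23·(4−15)=-253≡7 → H

AKBRLUQAH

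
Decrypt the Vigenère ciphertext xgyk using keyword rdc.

Repeat the key across the ciphertext: rdcr
x(23)−r(17): 6 → g
g(6)−d(3): 3 → d
y(24)−c(2): 22 → w
k(10)−r(17): -7≡19 → t

gdwt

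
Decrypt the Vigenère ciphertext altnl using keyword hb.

tkmme

Repeat the key across the ciphertext: hbhbh
a(0)−h(7): -7≡19 → t
l(11)−b(1): 10 → k
t(19)−h(7): 12 → m
n(13)−b(1): 12 → m
l(11)−h(7): 4 → e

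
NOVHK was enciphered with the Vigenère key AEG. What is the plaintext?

NKPHG

Repeat the key across the ciphertext: AEGAE
N(13)−A(0): 13 → N
O(14)−E(4): 10 → K
V(21)−G(6): 15 → P
H(7)−A(0): 7 → H
K(10)−E(4): 6 → G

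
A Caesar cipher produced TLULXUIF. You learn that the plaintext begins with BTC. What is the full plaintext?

From the crib: T(19)−B(1)=18, so the shift is 18.
Subtract 18 from each ciphertext letter:
T(19): 19−18=1 → B
L(11): 11−18=-7≡19 → T
U(20): 20−18=2 → C
L(11): 11−18=-7≡19 → T
X(23): 23−18=5 → F
U(20): 20−18=2 → C
I(8): 8−18=-10≡16 → Q
F(5): 5−18=-13≡13 → N

BTCTFCQN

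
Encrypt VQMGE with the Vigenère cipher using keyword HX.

CNTDL

Repeat the key across the message: HXHXH
V(21)+H(7): 28≡2 → C
Q(16)+X(23): 39≡13 → N
M(12)+H(7): 19 → T
G(6)+X(23): 29≡3 → D
E(4)+H(7): 11 → L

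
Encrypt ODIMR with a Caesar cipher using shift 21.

JYDHM

O(14): 14+21=35≡9 → J
D(3): 3+21=24 → Y
I(8): 8+21=29≡3 → D
M(12): 12+21=33≡7 → H
R(17): 17+21=38≡12 → M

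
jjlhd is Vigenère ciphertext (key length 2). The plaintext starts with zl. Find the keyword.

ky

Subtract each crib letter from the matching ciphertext letter (mod 26):
j(9)−z(25)=-16≡10 → k
j(9)−l(11)=-2≡24 → y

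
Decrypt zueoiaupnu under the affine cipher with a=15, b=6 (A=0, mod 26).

dumeokulxu

The inverse of 15 mod 26 is 7, since 15·7=105≡1. Apply D(y)=7·(y−6) mod 26:
z(25): 7·(25−6)=133≡3 → d
u(20): 7·(20−6)=98≡20 → u
e(4): 7·(4−6)=-14≡12 → m
o(14): 7·(14−6)=56≡4 → e
i(8): 7·(8−6)=14 → o
a(0): 7·(0−6)=-42≡10 → k
u(20): 7·(20−6)=98≡20 → u
p(15): 7·(15−6)=63≡11 → l
n(13): 7·(13−6)=49≡23 → x
u(20): 7·(20−6)=98≡20 → u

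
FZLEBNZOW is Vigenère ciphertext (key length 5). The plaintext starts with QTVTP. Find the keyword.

PGQLM

Subtract each crib letter from the matching ciphertext letter (mod 26):
F(5)−Q(16)=-11≡15 → P
Z(25)−T(19)=6 → G
L(11)−V(21)=-10≡16 → Q
E(4)−T(19)=-15≡11 → L
B(1)−P(15)=-14≡12 → M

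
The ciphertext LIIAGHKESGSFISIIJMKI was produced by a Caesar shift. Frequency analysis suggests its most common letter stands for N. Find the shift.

21

The most frequent ciphertext letter is I (appears 6 times).
I is position 8; N is position 13.
Shift = -5≡21.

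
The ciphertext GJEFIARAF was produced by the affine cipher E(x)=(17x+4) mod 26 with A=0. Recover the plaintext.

The inverse of 17 mod 26 is 23, since 17·23=391≡1. Apply D(y)=23·(y−4) mod 26:
G(6): 23·(6−4)=46≡20 → U
J(9): 23·(9−4)=115≡11 → L
E(4): 23·(4−4)=0 → A
F(5): 23·(5−4)=23 → X
I(8): 23·(8−4)=92≡14 → O
A(0): 23·(0−4)=-92≡12 → M
R(17): 23·(17−4)=299≡13 → N
A(0): 23·(0−4)=-92≡12 → M
F(5): 23·(5−4)=23 → X

ULAXOMNMX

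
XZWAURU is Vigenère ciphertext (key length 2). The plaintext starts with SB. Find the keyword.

Subtract each crib letter from the matching ciphertext letter (mod 26):
X(23)−S(18)=5 → F
Z(25)−B(1)=24 → Y

FY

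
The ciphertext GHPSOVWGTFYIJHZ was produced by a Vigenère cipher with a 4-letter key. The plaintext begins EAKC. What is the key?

Subtract each crib letter from the matching ciphertext letter (mod 26):
G(6)−E(4)=2 → C
H(7)−A(0)=7 → H
P(15)−K(10)=5 → F
S(18)−C(2)=16 → Q

CHFQ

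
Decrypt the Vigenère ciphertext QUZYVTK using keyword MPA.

Repeat the key across the ciphertext: MPAMPAM
Q(16)−M(12): 4 → E
U(20)−P(15): 5 → F
Z(25)−A(0): 25 → Z
Y(24)−M(12): 12 → M
V(21)−P(15): 6 → G
T(19)−A(0): 19 → T
K(10)−M(12): -2≡24 → Y

EFZMGTY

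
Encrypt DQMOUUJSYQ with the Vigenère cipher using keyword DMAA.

Repeat the key across the message: DMAADMAADM
D(3)+D(3): 6 → G
Q(16)+M(12): 28≡2 → C
M(12)+A(0): 12 → M
O(14)+A(0): 14 → O
U(20)+D(3): 23 → X
U(20)+M(12): 32≡6 → G
J(9)+A(0): 9 → J
S(18)+A(0): 18 → S
Y(24)+D(3): 27≡1 → B
Q(16)+M(12): 28≡2 → C

GCMOXGJSBC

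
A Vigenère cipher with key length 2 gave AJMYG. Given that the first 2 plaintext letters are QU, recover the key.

Subtract each crib letter from the matching ciphertext letter (mod 26):
A(0)−Q(16)=-16≡10 → K
J(9)−U(20)=-11≡15 → P

KP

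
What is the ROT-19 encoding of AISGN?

TBLZG

A(0): 0+19=19 → T
I(8): 8+19=27≡1 → B
S(18): 18+19=37≡11 → L
G(6): 6+19=25 → Z
N(13): 13+19=32≡6 → G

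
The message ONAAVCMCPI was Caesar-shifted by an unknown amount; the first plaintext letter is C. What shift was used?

12

From the crib: O(14)−C(2)=12, so the shift is 12.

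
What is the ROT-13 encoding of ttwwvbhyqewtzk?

ggjjiouldrjgmx

t(19): 19+13=32≡6 → g
t(19): 19+13=32≡6 → g
w(22): 22+13=35≡9 → j
w(22): 22+13=35≡9 → j
v(21): 21+13=34≡8 → i
b(1): 1+13=14 → o
h(7): 7+13=20 → u
y(24): 24+13=37≡11 → l
q(16): 16+13=29≡3 → d
e(4): 4+13=17 → r
w(22): 22+13=35≡9 → j
t(19): 19+13=32≡6 → g
z(25): 25+13=38≡12 → m
k(10): 10+13=23 → x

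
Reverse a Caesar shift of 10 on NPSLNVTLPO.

DFIBDLJBFE

N(13): 13−10=3 → D
P(15): 15−10=5 → F
S(18): 18−10=8 → I
L(11): 11−10=1 → B
N(13): 13−10=3 → D
V(21): 21−10=11 → L
T(19): 19−10=9 → J
L(11): 11−10=1 → B
P(15): 15−10=5 → F
O(14): 14−10=4 → E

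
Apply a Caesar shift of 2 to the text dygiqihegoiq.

faikskjgiqks

d(3): 3+2=5 → f
y(24): 24+2=26≡0 → a
g(6): 6+2=8 → i
i(8): 8+2=10 → k
q(16): 16+2=18 → s
i(8): 8+2=10 → k
h(7): 7+2=9 → j
e(4): 4+2=6 → g
g(6): 6+2=8 → i
o(14): 14+2=16 → q
i(8): 8+2=10 → k
q(16): 16+2=18 → s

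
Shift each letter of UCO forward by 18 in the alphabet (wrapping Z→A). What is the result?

MUG

U(20): 20+18=38≡12 → M
C(2): 2+18=20 → U
O(14): 14+18=32≡6 → G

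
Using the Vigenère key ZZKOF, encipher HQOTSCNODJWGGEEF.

Repeat the key across the message: ZZKOFZZKOFZZKOFZ
H(7)+Z(25): 32≡6 → G
Q(16)+Z(25): 41≡15 → P
O(14)+K(10): 24 → Y
T(19)+O(14): 33≡7 → H
S(18)+F(5): 23 → X
C(2)+Z(25): 27≡1 → B
N(13)+Z(25): 38≡12 → M
O(14)+K(10): 24 → Y
D(3)+O(14): 17 → R
J(9)+F(5): 14 → O
W(22)+Z(25): 47≡21 → V
G(6)+Z(25): 31≡5 → F
G(6)+K(10): 16 → Q
E(4)+O(14): 18 → S
E(4)+F(5): 9 → J
F(5)+Z(25): 30≡4 → E

GPYHXBMYROVFQSJE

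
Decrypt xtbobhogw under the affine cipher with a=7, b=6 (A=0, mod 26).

vndqdpqag

The inverse of 7 mod 26 is 15, since 7·15=105≡1. Apply D(y)=15·(y−6) mod 26:
x(23): 15·(23−6)=255≡21 → v
t(19): 15·(19−6)=195≡13 → n
b(1): 15·(1−6)=-75≡3 → d
o(14): 15·(14−6)=120≡16 → q
b(1): 15·(1−6)=-75≡3 → d
h(7): 15·(7−6)=15 → p
o(14): 15·(14−6)=120≡16 → q
g(6): 15·(6−6)=0 → a
w(22): 15·(22−6)=240≡6 → g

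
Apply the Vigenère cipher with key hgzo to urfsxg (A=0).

bxegem

Repeat the key across the message: hgzohg
u(20)+h(7): 27≡1 → b
r(17)+g(6): 23 → x
f(5)+z(25): 30≡4 → e
s(18)+o(14): 32≡6 → g
x(23)+h(7): 30≡4 → e
g(6)+g(6): 12 → m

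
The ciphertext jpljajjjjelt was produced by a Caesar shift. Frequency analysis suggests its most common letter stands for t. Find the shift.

The most frequent ciphertext letter is j (appears 6 times).
j is position 9; t is position 19.
Shift = -10≡16.

16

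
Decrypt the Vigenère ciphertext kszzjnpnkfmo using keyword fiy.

Repeat the key across the ciphertext: fiyfiyfiyfiy
k(10)−f(5): 5 → f
s(18)−i(8): 10 → k
z(25)−y(24): 1 → b
z(25)−f(5): 20 → u
j(9)−i(8): 1 → b
n(13)−y(24): -11≡15 → p
p(15)−f(5): 10 → k
n(13)−i(8): 5 → f
k(10)−y(24): -14≡12 → m
f(5)−f(5): 0 → a
m(12)−i(8): 4 → e
o(14)−y(24): -10≡16 → q

fkbubpkfmaeq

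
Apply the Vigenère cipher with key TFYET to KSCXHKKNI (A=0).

DXABADPLM

Repeat the key across the message: TFYETTFYE
K(10)+T(19): 29≡3 → D
S(18)+F(5): 23 → X
C(2)+Y(24): 26≡0 → A
X(23)+E(4): 27≡1 → B
H(7)+T(19): 26≡0 → A
K(10)+T(19): 29≡3 → D
K(10)+F(5): 15 → P
N(13)+Y(24): 37≡11 → L
I(8)+E(4): 12 → M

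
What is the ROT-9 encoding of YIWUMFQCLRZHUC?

Y(24): 24+9=33≡7 → H
I(8): 8+9=17 → R
W(22): 22+9=31≡5 → F
U(20): 20+9=29≡3 → D
M(12): 12+9=21 → V
F(5): 5+9=14 → O
Q(16): 16+9=25 → Z
C(2): 2+9=11 → L
L(11): 11+9=20 → U
R(17): 17+9=26≡0 → A
Z(25): 25+9=34≡8 → I
H(7): 7+9=16 → Q
U(20): 20+9=29≡3 → D
C(2): 2+9=11 → L

HRFDVOZLUAIQDL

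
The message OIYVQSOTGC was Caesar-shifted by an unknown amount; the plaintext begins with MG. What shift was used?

2

From the crib: O(14)−M(12)=2, so the shift is 2.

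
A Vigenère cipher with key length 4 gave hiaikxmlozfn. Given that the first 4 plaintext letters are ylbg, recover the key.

Subtract each crib letter from the matching ciphertext letter (mod 26):
h(7)−y(24)=-17≡9 → j
i(8)−l(11)=-3≡23 → x
a(0)−b(1)=-1≡25 → z
i(8)−g(6)=2 → c

jxzc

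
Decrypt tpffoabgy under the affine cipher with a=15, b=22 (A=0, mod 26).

fdllwcjso

The inverse of 15 mod 26 is 7, since 15·7=105≡1. Apply D(y)=7·(y−22) mod 26:
t(19): 7·(19−22)=-21≡5 → f
p(15): 7·(15−22)=-49≡3 → d
f(5): 7·(5−22)=-119≡11 → l
f(5): 7·(5−22)=-119≡11 → l
o(14): 7·(14−22)=-56≡22 → w
a(0): 7·(0−22)=-154≡2 → c
b(1): 7·(1−22)=-147≡9 → j
g(6): 7·(6−22)=-112≡18 → s
y(24): 7·(24−22)=14 → o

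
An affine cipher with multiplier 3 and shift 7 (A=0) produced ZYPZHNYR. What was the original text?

The inverse of 3 mod 26 is 9, since 3·9=27≡1. Apply D(y)=9·(y−7) mod 26:
Z(25): 9·(25−7)=162≡6 → G
Y(24): 9·(24−7)=153≡23 → X
P(15): 9·(15−7)=72≡20 → U
Z(25): 9·(25−7)=162≡6 → G
H(7): 9·(7−7)=0 → A
N(13): 9·(13−7)=54≡2 → C
Y(24): 9·(24−7)=153≡23 → X
R(17): 9·(17−7)=90≡12 → M

GXUGACXM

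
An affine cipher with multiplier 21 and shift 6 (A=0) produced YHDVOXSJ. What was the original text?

The inverse of 21 mod 26 is 5, since 21·5=105≡1. Apply D(y)=5·(y−6) mod 26:
Y(24): 5·(24−6)=90≡12 → M
H(7): 5·(7−6)=5 → F
D(3): 5·(3−6)=-15≡11 → L
V(21): 5·(21−6)=75≡23 → X
O(14): 5·(14−6)=40≡14 → O
X(23): 5·(23−6)=85≡7 → H
S(18): 5·(18−6)=60≡8 → I
J(9): 5·(9−6)=15 → P

MFLXOHIP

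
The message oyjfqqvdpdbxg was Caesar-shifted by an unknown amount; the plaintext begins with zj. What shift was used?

From the crib: o(14)−z(25)=-11≡15, so the shift is 15.

15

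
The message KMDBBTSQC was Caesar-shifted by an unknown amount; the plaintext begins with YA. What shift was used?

From the crib: K(10)−Y(24)=-14≡12, so the shift is 12.

12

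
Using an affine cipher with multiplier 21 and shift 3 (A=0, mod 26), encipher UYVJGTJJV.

U(20): 21·20+3=423≡7 → H
Y(24): 21·24+3=507≡13 → N
V(21): 21·21+3=444≡2 → C
J(9): 21·9+3=192≡10 → K
G(6): 21·6+3=129≡25 → Z
T(19): 21·19+3=402≡12 → M
J(9): 21·9+3=192≡10 → K
J(9): 21·9+3=192≡10 → K
V(21): 21·21+3=444≡2 → C

HNCKZMKKC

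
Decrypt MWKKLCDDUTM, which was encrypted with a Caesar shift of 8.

M(12): 12−8=4 → E
W(22): 22−8=14 → O
K(10): 10−8=2 → C
K(10): 10−8=2 → C
L(11): 11−8=3 → D
C(2): 2−8=-6≡20 → U
D(3): 3−8=-5≡21 → V
D(3): 3−8=-5≡21 → V
U(20): 20−8=12 → M
T(19): 19−8=11 → L
M(12): 12−8=4 → E

EOCCDUVVMLE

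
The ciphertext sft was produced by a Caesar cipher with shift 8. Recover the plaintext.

s(18): 18−8=10 → k
f(5): 5−8=-3≡23 → x
t(19): 19−8=11 → l

kxl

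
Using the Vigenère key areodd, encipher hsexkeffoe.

hjilnhfwss

Repeat the key across the message: areoddareo
h(7)+a(0): 7 → h
s(18)+r(17): 35≡9 → j
e(4)+e(4): 8 → i
x(23)+o(14): 37≡11 → l
k(10)+d(3): 13 → n
e(4)+d(3): 7 → h
f(5)+a(0): 5 → f
f(5)+r(17): 22 → w
o(14)+e(4): 18 → s
e(4)+o(14): 18 → s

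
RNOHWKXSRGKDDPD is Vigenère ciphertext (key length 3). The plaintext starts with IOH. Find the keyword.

Subtract each crib letter from the matching ciphertext letter (mod 26):
R(17)−I(8)=9 → J
N(13)−O(14)=-1≡25 → Z
O(14)−H(7)=7 → H

JZH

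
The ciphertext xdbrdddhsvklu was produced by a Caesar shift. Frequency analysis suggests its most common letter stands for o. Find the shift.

15

The most frequent ciphertext letter is d (appears 4 times).
d is position 3; o is position 14.
Shift = -11≡15.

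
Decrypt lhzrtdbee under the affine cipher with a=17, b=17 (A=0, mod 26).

secauqwnn

The inverse of 17 mod 26 is 23, since 17·23=391≡1. Apply D(y)=23·(y−17) mod 26:
l(11): 23·(11−17)=-138≡18 → s
h(7): 23·(7−17)=-230≡4 → e
z(25): 23·(25−17)=184≡2 → c
r(17): 23·(17−17)=0 → a
t(19): 23·(19−17)=46≡20 → u
d(3): 23·(3−17)=-322≡16 → q
b(1): 23·(1−17)=-368≡22 → w
e(4): 23·(4−17)=-299≡13 → n
e(4): 23·(4−17)=-299≡13 → n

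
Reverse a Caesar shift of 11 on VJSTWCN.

KYHILRC

V(21): 21−11=10 → K
J(9): 9−11=-2≡24 → Y
S(18): 18−11=7 → H
T(19): 19−11=8 → I
W(22): 22−11=11 → L
C(2): 2−11=-9≡17 → R
N(13): 13−11=2 → C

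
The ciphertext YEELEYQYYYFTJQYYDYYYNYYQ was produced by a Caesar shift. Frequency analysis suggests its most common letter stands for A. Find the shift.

The most frequent ciphertext letter is Y (appears 12 times).
Y is position 24; A is position 0.
Shift = 24.

24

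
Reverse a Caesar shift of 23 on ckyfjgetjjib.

c(2): 2−23=-21≡5 → f
k(10): 10−23=-13≡13 → n
y(24): 24−23=1 → b
f(5): 5−23=-18≡8 → i
j(9): 9−23=-14≡12 → m
g(6): 6−23=-17≡9 → j
e(4): 4−23=-19≡7 → h
t(19): 19−23=-4≡22 → w
j(9): 9−23=-14≡12 → m
j(9): 9−23=-14≡12 → m
i(8): 8−23=-15≡11 → l
b(1): 1−23=-22≡4 → e

fnbimjhwmmle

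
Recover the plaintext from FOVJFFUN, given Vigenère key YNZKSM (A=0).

Repeat the key across the ciphertext: YNZKSMYN
F(5)−Y(24): -19≡7 → H
O(14)−N(13): 1 → B
V(21)−Z(25): -4≡22 → W
J(9)−K(10): -1≡25 → Z
F(5)−S(18): -13≡13 → N
F(5)−M(12): -7≡19 → T
U(20)−Y(24): -4≡22 → W
N(13)−N(13): 0 → A

HBWZNTWA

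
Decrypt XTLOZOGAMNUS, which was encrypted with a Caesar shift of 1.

WSKNYNFZLMTR

X(23): 23−1=22 → W
T(19): 19−1=18 → S
L(11): 11−1=10 → K
O(14): 14−1=13 → N
Z(25): 25−1=24 → Y
O(14): 14−1=13 → N
G(6): 6−1=5 → F
A(0): 0−1=-1≡25 → Z
M(12): 12−1=11 → L
N(13): 13−1=12 → M
U(20): 20−1=19 → T
S(18): 18−1=17 → R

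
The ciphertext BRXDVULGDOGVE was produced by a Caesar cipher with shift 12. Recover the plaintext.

PFLRJIZURCUJS

B(1): 1−12=-11≡15 → P
R(17): 17−12=5 → F
X(23): 23−12=11 → L
D(3): 3−12=-9≡17 → R
V(21): 21−12=9 → J
U(20): 20−12=8 → I
L(11): 11−12=-1≡25 → Z
G(6): 6−12=-6≡20 → U
D(3): 3−12=-9≡17 → R
O(14): 14−12=2 → C
G(6): 6−12=-6≡20 → U
V(21): 21−12=9 → J
E(4): 4−12=-8≡18 → S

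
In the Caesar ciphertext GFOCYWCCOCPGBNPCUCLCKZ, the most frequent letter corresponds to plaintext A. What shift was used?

The most frequent ciphertext letter is C (appears 7 times).
C is position 2; A is position 0.
Shift = 2.

2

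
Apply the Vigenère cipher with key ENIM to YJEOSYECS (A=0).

CWMAWLMOW

Repeat the key across the message: ENIMENIME
Y(24)+E(4): 28≡2 → C
J(9)+N(13): 22 → W
E(4)+I(8): 12 → M
O(14)+M(12): 26≡0 → A
S(18)+E(4): 22 → W
Y(24)+N(13): 37≡11 → L
E(4)+I(8): 12 → M
C(2)+M(12): 14 → O
S(18)+E(4): 22 → W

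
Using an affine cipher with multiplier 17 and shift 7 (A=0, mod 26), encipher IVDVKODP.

I(8): 17·8+7=143≡13 → N
V(21): 17·21+7=364≡0 → A
D(3): 17·3+7=58≡6 → G
V(21): 17·21+7=364≡0 → A
K(10): 17·10+7=177≡21 → V
O(14): 17·14+7=245≡11 → L
D(3): 17·3+7=58≡6 → G
P(15): 17·15+7=262≡2 → C

NAGAVLGC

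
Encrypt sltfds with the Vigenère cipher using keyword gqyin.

ybrnqy

Repeat the key across the message: gqying
s(18)+g(6): 24 → y
l(11)+q(16): 27≡1 → b
t(19)+y(24): 43≡17 → r
f(5)+i(8): 13 → n
d(3)+n(13): 16 → q
s(18)+g(6): 24 → y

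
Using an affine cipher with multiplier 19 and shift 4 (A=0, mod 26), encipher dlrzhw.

jfplhg

d(3): 19·3+4=61≡9 → j
l(11): 19·11+4=213≡5 → f
r(17): 19·17+4=327≡15 → p
z(25): 19·25+4=479≡11 → l
h(7): 19·7+4=137≡7 → h
w(22): 19·22+4=422≡6 → g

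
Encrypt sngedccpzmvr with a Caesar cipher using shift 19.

s(18): 18+19=37≡11 → l
n(13): 13+19=32≡6 → g
g(6): 6+19=25 → z
e(4): 4+19=23 → x
d(3): 3+19=22 → w
c(2): 2+19=21 → v
c(2): 2+19=21 → v
p(15): 15+19=34≡8 → i
z(25): 25+19=44≡18 → s
m(12): 12+19=31≡5 → f
v(21): 21+19=40≡14 → o
r(17): 17+19=36≡10 → k

lgzxwvvisfok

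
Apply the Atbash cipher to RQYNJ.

R(17) → I(8)
Q(16) → J(9)
Y(24) → B(1)
N(13) → M(12)
J(9) → Q(16)

IJBMQ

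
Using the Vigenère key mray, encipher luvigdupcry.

xlvgsuunoiy

Repeat the key across the message: mraymraymra
l(11)+m(12): 23 → x
u(20)+r(17): 37≡11 → l
v(21)+a(0): 21 → v
i(8)+y(24): 32≡6 → g
g(6)+m(12): 18 → s
d(3)+r(17): 20 → u
u(20)+a(0): 20 → u
p(15)+y(24): 39≡13 → n
c(2)+m(12): 14 → o
r(17)+r(17): 34≡8 → i
y(24)+a(0): 24 → y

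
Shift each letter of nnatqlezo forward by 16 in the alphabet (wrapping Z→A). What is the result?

ddqjgbupe

n(13): 13+16=29≡3 → d
n(13): 13+16=29≡3 → d
a(0): 0+16=16 → q
t(19): 19+16=35≡9 → j
q(16): 16+16=32≡6 → g
l(11): 11+16=27≡1 → b
e(4): 4+16=20 → u
z(25): 25+16=41≡15 → p
o(14): 14+16=30≡4 → e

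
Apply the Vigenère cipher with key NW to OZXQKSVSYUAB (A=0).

BVKMXOIOLQNX

Repeat the key across the message: NWNWNWNWNWNW
O(14)+N(13): 27≡1 → B
Z(25)+W(22): 47≡21 → V
X(23)+N(13): 36≡10 → K
Q(16)+W(22): 38≡12 → M
K(10)+N(13): 23 → X
S(18)+W(22): 40≡14 → O
V(21)+N(13): 34≡8 → I
S(18)+W(22): 40≡14 → O
Y(24)+N(13): 37≡11 → L
U(20)+W(22): 42≡16 → Q
A(0)+N(13): 13 → N
B(1)+W(22): 23 → X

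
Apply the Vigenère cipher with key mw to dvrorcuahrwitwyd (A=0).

prdkdygwtniefskz

Repeat the key across the message: mwmwmwmwmwmwmwmw
d(3)+m(12): 15 → p
v(21)+w(22): 43≡17 → r
r(17)+m(12): 29≡3 → d
o(14)+w(22): 36≡10 → k
r(17)+m(12): 29≡3 → d
c(2)+w(22): 24 → y
u(20)+m(12): 32≡6 → g
a(0)+w(22): 22 → w
h(7)+m(12): 19 → t
r(17)+w(22): 39≡13 → n
w(22)+m(12): 34≡8 → i
i(8)+w(22): 30≡4 → e
t(19)+m(12): 31≡5 → f
w(22)+w(22): 44≡18 → s
y(24)+m(12): 36≡10 → k
d(3)+w(22): 25 → z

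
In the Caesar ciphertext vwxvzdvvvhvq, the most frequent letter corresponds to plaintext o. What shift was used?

7

The most frequent ciphertext letter is v (appears 6 times).
v is position 21; o is position 14.
Shift = 7.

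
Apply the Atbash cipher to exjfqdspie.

vcqujwhkrv

e(4) → v(21)
x(23) → c(2)
j(9) → q(16)
f(5) → u(20)
q(16) → j(9)
d(3) → w(22)
s(18) → h(7)
p(15) → k(10)
i(8) → r(17)
e(4) → v(21)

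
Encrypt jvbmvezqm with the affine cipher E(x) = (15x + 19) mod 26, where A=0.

j(9): 15·9+19=154≡24 → y
v(21): 15·21+19=334≡22 → w
b(1): 15·1+19=34≡8 → i
m(12): 15·12+19=199≡17 → r
v(21): 15·21+19=334≡22 → w
e(4): 15·4+19=79≡1 → b
z(25): 15·25+19=394≡4 → e
q(16): 15·16+19=259≡25 → z
m(12): 15·12+19=199≡17 → r

ywirwbezr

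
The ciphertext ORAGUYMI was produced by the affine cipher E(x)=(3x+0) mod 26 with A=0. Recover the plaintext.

The inverse of 3 mod 26 is 9, since 3·9=27≡1. Apply D(y)=9·(y−0) mod 26:
O(14): 9·(14−0)=126≡22 → W
R(17): 9·(17−0)=153≡23 → X
A(0): 9·(0−0)=0 → A
G(6): 9·(6−0)=54≡2 → C
U(20): 9·(20−0)=180≡24 → Y
Y(24): 9·(24−0)=216≡8 → I
M(12): 9·(12−0)=108≡4 → E
I(8): 9·(8−0)=72≡20 → U

WXACYIEU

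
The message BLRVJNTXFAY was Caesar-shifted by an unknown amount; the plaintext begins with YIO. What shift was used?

3

From the crib: B(1)−Y(24)=-23≡3, so the shift is 3.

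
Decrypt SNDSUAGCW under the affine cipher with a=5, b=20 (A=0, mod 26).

The inverse of 5 mod 26 is 21, since 5·21=105≡1. Apply D(y)=21·(y−20) mod 26:
S(18): 21·(18−20)=-42≡10 → K
N(13): 21·(13−20)=-147≡9 → J
D(3): 21·(3−20)=-357≡7 → H
S(18): 21·(18−20)=-42≡10 → K
U(20): 21·(20−20)=0 → A
A(0): 21·(0−20)=-420≡22 → W
G(6): 21·(6−20)=-294≡18 → S
C(2): 21·(2−20)=-378≡12 → M
W(22): 21·(22−20)=42≡16 → Q

KJHKAWSMQ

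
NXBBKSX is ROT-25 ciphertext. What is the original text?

OYCCLTY

N(13): 13−25=-12≡14 → O
X(23): 23−25=-2≡24 → Y
B(1): 1−25=-24≡2 → C
B(1): 1−25=-24≡2 → C
K(10): 10−25=-15≡11 → L
S(18): 18−25=-7≡19 → T
X(23): 23−25=-2≡24 → Y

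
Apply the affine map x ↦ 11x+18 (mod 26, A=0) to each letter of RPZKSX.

R(17): 11·17+18=205≡23 → X
P(15): 11·15+18=183≡1 → B
Z(25): 11·25+18=293≡7 → H
K(10): 11·10+18=128≡24 → Y
S(18): 11·18+18=216≡8 → I
X(23): 11·23+18=271≡11 → L

XBHYIL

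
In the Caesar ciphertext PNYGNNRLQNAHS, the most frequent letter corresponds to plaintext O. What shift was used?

25

The most frequent ciphertext letter is N (appears 4 times).
N is position 13; O is position 14.
Shift = -1≡25.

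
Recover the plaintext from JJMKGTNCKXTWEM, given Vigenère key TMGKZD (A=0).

QXGAHQUQENUTLA

Repeat the key across the ciphertext: TMGKZDTMGKZDTM
J(9)−T(19): -10≡16 → Q
J(9)−M(12): -3≡23 → X
M(12)−G(6): 6 → G
K(10)−K(10): 0 → A
G(6)−Z(25): -19≡7 → H
T(19)−D(3): 16 → Q
N(13)−T(19): -6≡20 → U
C(2)−M(12): -10≡16 → Q
K(10)−G(6): 4 → E
X(23)−K(10): 13 → N
T(19)−Z(25): -6≡20 → U
W(22)−D(3): 19 → T
E(4)−T(19): -15≡11 → L
M(12)−M(12): 0 → A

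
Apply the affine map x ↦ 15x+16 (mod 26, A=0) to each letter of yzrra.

mbllq

y(24): 15·24+16=376≡12 → m
z(25): 15·25+16=391≡1 → b
r(17): 15·17+16=271≡11 → l
r(17): 15·17+16=271≡11 → l
a(0): 15·0+16=16 → q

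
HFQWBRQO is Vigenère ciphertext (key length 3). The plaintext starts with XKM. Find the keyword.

Subtract each crib letter from the matching ciphertext letter (mod 26):
H(7)−X(23)=-16≡10 → K
F(5)−K(10)=-5≡21 → V
Q(16)−M(12)=4 → E

KVE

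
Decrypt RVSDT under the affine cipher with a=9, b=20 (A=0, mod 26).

RDUBX

The inverse of 9 mod 26 is 3, since 9·3=27≡1. Apply D(y)=3·(y−20) mod 26:
R(17): 3·(17−20)=-9≡17 → R
V(21): 3·(21−20)=3 → D
S(18): 3·(18−20)=-6≡20 → U
D(3): 3·(3−20)=-51≡1 → B
T(19): 3·(19−20)=-3≡23 → X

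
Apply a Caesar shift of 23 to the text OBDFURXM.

O(14): 14+23=37≡11 → L
B(1): 1+23=24 → Y
D(3): 3+23=26≡0 → A
F(5): 5+23=28≡2 → C
U(20): 20+23=43≡17 → R
R(17): 17+23=40≡14 → O
X(23): 23+23=46≡20 → U
M(12): 12+23=35≡9 → J

LYACROUJ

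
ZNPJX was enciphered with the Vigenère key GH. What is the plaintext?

TGJCR

Repeat the key across the ciphertext: GHGHG
Z(25)−G(6): 19 → T
N(13)−H(7): 6 → G
P(15)−G(6): 9 → J
J(9)−H(7): 2 → C
X(23)−G(6): 17 → R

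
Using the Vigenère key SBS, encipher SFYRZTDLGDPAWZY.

KGQJALVMYVQSOAQ

Repeat the key across the message: SBSSBSSBSSBSSBS
S(18)+S(18): 36≡10 → K
F(5)+B(1): 6 → G
Y(24)+S(18): 42≡16 → Q
R(17)+S(18): 35≡9 → J
Z(25)+B(1): 26≡0 → A
T(19)+S(18): 37≡11 → L
D(3)+S(18): 21 → V
L(11)+B(1): 12 → M
G(6)+S(18): 24 → Y
D(3)+S(18): 21 → V
P(15)+B(1): 16 → Q
A(0)+S(18): 18 → S
W(22)+S(18): 40≡14 → O
Z(25)+B(1): 26≡0 → A
Y(24)+S(18): 42≡16 → Q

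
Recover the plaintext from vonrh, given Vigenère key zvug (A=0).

wttli

Repeat the key across the ciphertext: zvugz
v(21)−z(25): -4≡22 → w
o(14)−v(21): -7≡19 → t
n(13)−u(20): -7≡19 → t
r(17)−g(6): 11 → l
h(7)−z(25): -18≡8 → i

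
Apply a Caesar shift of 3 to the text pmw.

p(15): 15+3=18 → s
m(12): 12+3=15 → p
w(22): 22+3=25 → z

spz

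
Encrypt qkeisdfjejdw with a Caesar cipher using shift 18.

icwakvxbwbvo

q(16): 16+18=34≡8 → i
k(10): 10+18=28≡2 → c
e(4): 4+18=22 → w
i(8): 8+18=26≡0 → a
s(18): 18+18=36≡10 → k
d(3): 3+18=21 → v
f(5): 5+18=23 → x
j(9): 9+18=27≡1 → b
e(4): 4+18=22 → w
j(9): 9+18=27≡1 → b
d(3): 3+18=21 → v
w(22): 22+18=40≡14 → o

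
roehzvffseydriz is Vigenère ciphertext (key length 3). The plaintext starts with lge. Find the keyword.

Subtract each crib letter from the matching ciphertext letter (mod 26):
r(17)−l(11)=6 → g
o(14)−g(6)=8 → i
e(4)−e(4)=0 → a

gia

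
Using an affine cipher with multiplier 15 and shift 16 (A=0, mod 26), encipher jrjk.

j(9): 15·9+16=151≡21 → v
r(17): 15·17+16=271≡11 → l
j(9): 15·9+16=151≡21 → v
k(10): 15·10+16=166≡10 → k

vlvk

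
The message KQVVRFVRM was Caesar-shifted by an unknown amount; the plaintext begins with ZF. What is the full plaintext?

ZFKKGUKGB

From the crib: K(10)−Z(25)=-15≡11, so the shift is 11.
Subtract 11 from each ciphertext letter:
K(10): 10−11=-1≡25 → Z
Q(16): 16−11=5 → F
V(21): 21−11=10 → K
V(21): 21−11=10 → K
R(17): 17−11=6 → G
F(5): 5−11=-6≡20 → U
V(21): 21−11=10 → K
R(17): 17−11=6 → G
M(12): 12−11=1 → B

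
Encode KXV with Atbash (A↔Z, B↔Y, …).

K(10) → P(15)
X(23) → C(2)
V(21) → E(4)

PCE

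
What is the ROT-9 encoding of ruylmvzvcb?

adhuveielk

r(17): 17+9=26≡0 → a
u(20): 20+9=29≡3 → d
y(24): 24+9=33≡7 → h
l(11): 11+9=20 → u
m(12): 12+9=21 → v
v(21): 21+9=30≡4 → e
z(25): 25+9=34≡8 → i
v(21): 21+9=30≡4 → e
c(2): 2+9=11 → l
b(1): 1+9=10 → k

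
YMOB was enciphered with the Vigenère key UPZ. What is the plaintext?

Repeat the key across the ciphertext: UPZU
Y(24)−U(20): 4 → E
M(12)−P(15): -3≡23 → X
O(14)−Z(25): -11≡15 → P
B(1)−U(20): -19≡7 → H

EXPH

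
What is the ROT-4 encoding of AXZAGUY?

A(0): 0+4=4 → E
X(23): 23+4=27≡1 → B
Z(25): 25+4=29≡3 → D
A(0): 0+4=4 → E
G(6): 6+4=10 → K
U(20): 20+4=24 → Y
Y(24): 24+4=28≡2 → C

EBDEKYC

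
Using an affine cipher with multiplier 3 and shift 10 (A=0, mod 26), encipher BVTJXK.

B(1): 3·1+10=13 → N
V(21): 3·21+10=73≡21 → V
T(19): 3·19+10=67≡15 → P
J(9): 3·9+10=37≡11 → L
X(23): 3·23+10=79≡1 → B
K(10): 3·10+10=40≡14 → O

NVPLBO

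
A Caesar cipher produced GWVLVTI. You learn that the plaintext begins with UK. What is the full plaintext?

UKJZJHW

From the crib: G(6)−U(20)=-14≡12, so the shift is 12.
Subtract 12 from each ciphertext letter:
G(6): 6−12=-6≡20 → U
W(22): 22−12=10 → K
V(21): 21−12=9 → J
L(11): 11−12=-1≡25 → Z
V(21): 21−12=9 → J
T(19): 19−12=7 → H
I(8): 8−12=-4≡22 → W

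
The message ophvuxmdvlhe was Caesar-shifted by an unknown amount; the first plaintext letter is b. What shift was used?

13

From the crib: o(14)−b(1)=13, so the shift is 13.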